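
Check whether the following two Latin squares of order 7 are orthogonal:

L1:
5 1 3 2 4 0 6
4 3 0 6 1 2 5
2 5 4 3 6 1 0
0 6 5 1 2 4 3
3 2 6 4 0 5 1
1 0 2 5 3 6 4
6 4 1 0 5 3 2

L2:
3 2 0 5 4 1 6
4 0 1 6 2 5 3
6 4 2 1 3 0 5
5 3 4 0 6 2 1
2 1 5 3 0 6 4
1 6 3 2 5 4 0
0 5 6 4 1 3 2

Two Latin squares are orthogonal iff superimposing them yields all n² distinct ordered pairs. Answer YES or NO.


Form the n² = 49 superimposed pairs (L1[i][j], L2[i][j]), row by row (rows and columns indexed from 0):
row 0: (5,3) (1,2) (3,0) (2,5) (4,4) (0,1) (6,6)
row 1: (4,4) (3,0) (0,1) (6,6) (1,2) (2,5) (5,3)
row 2: (2,6) (5,4) (4,2) (3,1) (6,3) (1,0) (0,5)
row 3: (0,5) (6,3) (5,4) (1,0) (2,6) (4,2) (3,1)
row 4: (3,2) (2,1) (6,5) (4,3) (0,0) (5,6) (1,4)
row 5: (1,1) (0,6) (2,3) (5,2) (3,5) (6,4) (4,0)
row 6: (6,0) (4,5) (1,6) (0,4) (5,1) (3,3) (2,2)
Orthogonality requires all 49 pairs distinct.
But the pair (4,4) repeats: cell (0,4) has L1 = 4, L2 = 4, and cell (1,0) has L1 = 4, L2 = 4.
A repeated pair means some other pair never occurs (only 35 distinct pairs out of 49), so the squares are not orthogonal.
Conclusion: NO.

NO


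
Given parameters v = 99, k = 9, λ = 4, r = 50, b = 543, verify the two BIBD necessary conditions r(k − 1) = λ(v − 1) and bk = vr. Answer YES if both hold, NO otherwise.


Condition (i): r(k − 1) = 50·8 = 400; λ(v − 1) = 4·98 = 392. Match? NO.
Condition (ii): bk = 543·9 = 4887; vr = 99·50 = 4950. Match? NO.
Both conditions hold? NO.

NO


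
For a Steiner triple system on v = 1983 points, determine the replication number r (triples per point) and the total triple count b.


An STS(v) is a 2-(v, 3, 1) BIBD: block size k = 3, λ = 1.
Replication: r(k − 1) = λ(v − 1) ⇒ r·2 = 1983 − 1 = 1982 ⇒ r = 991.
Block count: bk = vr ⇒ b·3 = 1983·991 = 1965153 ⇒ b = 655051.
(Check via b = v(v − 1)/6 = 1983·1982/6 = 3930306/6 = 655051.)

r = 991, b = 655051.


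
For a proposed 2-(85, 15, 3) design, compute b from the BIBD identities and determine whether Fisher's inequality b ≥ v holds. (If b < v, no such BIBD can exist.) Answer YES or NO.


b = λv(v − 1)/(k(k − 1)) = 3·85·84/(15·14) = 21420/210 = 102.
Compare with v = 85: b ≥ v, so Fisher's inequality holds.

YES


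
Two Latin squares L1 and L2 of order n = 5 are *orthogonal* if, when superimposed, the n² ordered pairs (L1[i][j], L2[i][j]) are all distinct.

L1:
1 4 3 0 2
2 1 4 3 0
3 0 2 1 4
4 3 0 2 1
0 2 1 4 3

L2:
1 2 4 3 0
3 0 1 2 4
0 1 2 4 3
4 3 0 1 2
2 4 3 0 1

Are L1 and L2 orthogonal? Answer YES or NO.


Form the n² = 25 superimposed pairs (L1[i][j], L2[i][j]), row by row (rows and columns indexed from 0):
row 0: (1,1) (4,2) (3,4) (0,3) (2,0)
row 1: (2,3) (1,0) (4,1) (3,2) (0,4)
row 2: (3,0) (0,1) (2,2) (1,4) (4,3)
row 3: (4,4) (3,3) (0,0) (2,1) (1,2)
row 4: (0,2) (2,4) (1,3) (4,0) (3,1)
Orthogonality requires all 25 pairs distinct.
Check by first coordinate: for each symbol s of L1, list the L2 entries in the n cells where L1 = s; they must all differ.
  L1 = 0: L2 entries (in reading order) 3, 4, 1, 0, 2 — all 5 distinct ✓
  L1 = 1: L2 entries (in reading order) 1, 0, 4, 2, 3 — all 5 distinct ✓
  L1 = 2: L2 entries (in reading order) 0, 3, 2, 1, 4 — all 5 distinct ✓
  L1 = 3: L2 entries (in reading order) 4, 2, 0, 3, 1 — all 5 distinct ✓
  L1 = 4: L2 entries (in reading order) 2, 1, 3, 4, 0 — all 5 distinct ✓
Every symbol of L1 meets every symbol of L2 exactly once, so all 25 pairs are distinct (25 of 25).
Conclusion: YES.

YES


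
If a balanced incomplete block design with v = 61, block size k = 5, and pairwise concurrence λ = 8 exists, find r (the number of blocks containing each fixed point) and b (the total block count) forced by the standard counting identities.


Any 2-(v, k, λ) BIBD satisfies two necessary conditions:
  (i)  Each point sits in r blocks, and counting incidences through any fixed point gives r(k − 1) = λ(v − 1), so r = λ(v − 1)/(k − 1).
  (ii) Total incidences bk = vr, so b = vr/k.
Step 1: r = λ(v − 1)/(k − 1) = 8·(61 − 1)/(5 − 1) = 8·60/4 = 480/4 = 120.
Step 2: b = vr/k = 61·120/5 = 7320/5 = 1464.
Check integrality: r = 120 ∈ Z ✓, b = 1464 ∈ Z ✓.
(These identities are necessary conditions: they determine r and b for any design with these parameters, but do not by themselves prove that one exists.)

r = 120, b = 1464.


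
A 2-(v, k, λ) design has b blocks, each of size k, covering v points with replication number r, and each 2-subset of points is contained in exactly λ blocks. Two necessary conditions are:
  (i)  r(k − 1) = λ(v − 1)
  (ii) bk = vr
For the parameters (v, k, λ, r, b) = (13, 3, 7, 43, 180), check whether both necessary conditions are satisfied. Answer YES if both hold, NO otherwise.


Condition (i): r(k − 1) = 43·2 = 86; λ(v − 1) = 7·12 = 84. Match? NO.
Condition (ii): bk = 180·3 = 540; vr = 13·43 = 559. Match? NO.
Both conditions hold? NO.

NO


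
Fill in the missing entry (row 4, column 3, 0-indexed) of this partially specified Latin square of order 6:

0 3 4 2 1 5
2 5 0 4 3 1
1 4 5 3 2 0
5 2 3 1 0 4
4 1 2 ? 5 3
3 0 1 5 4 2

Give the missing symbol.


Row 4 contains symbols [1, 2, 3, 4, 5] — missing [0].
Column 3 contains symbols [1, 2, 3, 4, 5] — missing [0].
The missing symbol must appear in both missing sets; intersection = [0].
Therefore the hidden value is 0.

Missing value = 0.


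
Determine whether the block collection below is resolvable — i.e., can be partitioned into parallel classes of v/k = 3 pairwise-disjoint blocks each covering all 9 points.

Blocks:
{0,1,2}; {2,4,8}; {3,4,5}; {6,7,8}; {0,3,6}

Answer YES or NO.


v = 9, block size k = 3, number of blocks = 5.
For resolvability, blocks must partition into parallel classes of size v/k = 3.
Total blocks must therefore be a multiple of 3: 5 = 3·1 + 2 ⇒ not divisible ✗.
Resolvable? NO.

NO


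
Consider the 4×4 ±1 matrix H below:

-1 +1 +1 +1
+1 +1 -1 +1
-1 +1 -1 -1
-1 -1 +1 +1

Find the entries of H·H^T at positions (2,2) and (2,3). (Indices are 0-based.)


Row 2 of H: [-1, 1, -1, -1].
Row 3 of H: [-1, -1, 1, 1].
(H·H^T)[2][2] = Σ_j H[2][j]·H[2][j] = (-1)² + (1)² + (-1)² + (-1)² = 1 + 1 + 1 + 1 = 4.
(H·H^T)[2][3] = Σ_j H[2][j]·H[3][j] = (-1)·(-1) + (1)·(-1) + (-1)·(1) + (-1)·(1) = 1 + -1 + -1 + -1 = -2.
Rows 2 and 3 are not orthogonal (dot product = -2 ≠ 0), so H is not a Hadamard matrix.

(2,2) entry = 4; (2,3) entry = -2.


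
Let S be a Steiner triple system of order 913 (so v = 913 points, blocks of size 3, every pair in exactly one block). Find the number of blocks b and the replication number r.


An STS(v) is a 2-(v, 3, 1) BIBD: block size k = 3, λ = 1.
Replication: r(k − 1) = λ(v − 1) ⇒ r·2 = 913 − 1 = 912 ⇒ r = 456.
Block count: b = v(v − 1)/6 = 913·912/6 = 832656/6 = 138776.

r = 456, b = 138776.


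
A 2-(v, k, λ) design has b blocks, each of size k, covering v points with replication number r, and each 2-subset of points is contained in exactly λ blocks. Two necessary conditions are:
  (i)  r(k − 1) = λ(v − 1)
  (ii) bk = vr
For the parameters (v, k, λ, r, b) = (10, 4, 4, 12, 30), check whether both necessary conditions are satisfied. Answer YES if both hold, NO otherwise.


Condition (i): r(k − 1) = 12·3 = 36; λ(v − 1) = 4·9 = 36. Match? YES.
Condition (ii): bk = 30·4 = 120; vr = 10·12 = 120. Match? YES.
Both conditions hold? YES.

YES


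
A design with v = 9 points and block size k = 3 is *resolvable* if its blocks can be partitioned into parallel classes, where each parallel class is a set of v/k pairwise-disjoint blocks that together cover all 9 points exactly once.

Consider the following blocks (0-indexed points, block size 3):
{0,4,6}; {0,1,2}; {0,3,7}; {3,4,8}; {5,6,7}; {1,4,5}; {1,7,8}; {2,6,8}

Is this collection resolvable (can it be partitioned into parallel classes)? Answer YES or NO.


v = 9, block size k = 3, number of blocks = 8.
For resolvability, blocks must partition into parallel classes of size v/k = 3.
Total blocks must therefore be a multiple of 3: 8 = 3·2 + 2 ⇒ not divisible ✗.
Resolvable? NO.

NO


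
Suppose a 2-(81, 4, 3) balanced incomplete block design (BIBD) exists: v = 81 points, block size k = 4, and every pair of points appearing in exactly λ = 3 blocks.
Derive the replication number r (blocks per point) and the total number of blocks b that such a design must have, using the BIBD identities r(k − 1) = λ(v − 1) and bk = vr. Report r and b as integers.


Any 2-(v, k, λ) BIBD satisfies two necessary conditions:
  (i)  Each point sits in r blocks, and counting incidences through any fixed point gives r(k − 1) = λ(v − 1), so r = λ(v − 1)/(k − 1).
  (ii) Total incidences bk = vr, so b = vr/k.
Step 1: r = λ(v − 1)/(k − 1) = 3·(81 − 1)/(4 − 1) = 3·80/3 = 240/3 = 80.
Step 2: b = vr/k = 81·80/4 = 6480/4 = 1620.
Check integrality: r = 80 ∈ Z ✓, b = 1620 ∈ Z ✓.
(These identities are necessary conditions: they determine r and b for any design with these parameters, but do not by themselves prove that one exists.)

r = 80, b = 1620.


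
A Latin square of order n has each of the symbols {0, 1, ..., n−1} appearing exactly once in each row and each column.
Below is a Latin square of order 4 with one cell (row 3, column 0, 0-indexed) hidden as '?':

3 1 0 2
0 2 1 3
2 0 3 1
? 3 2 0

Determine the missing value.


Row 3 contains symbols [0, 2, 3] — missing [1].
Column 0 contains symbols [0, 2, 3] — missing [1].
The missing symbol must appear in both missing sets; intersection = [1].
Therefore the hidden value is 1.

Missing value = 1.


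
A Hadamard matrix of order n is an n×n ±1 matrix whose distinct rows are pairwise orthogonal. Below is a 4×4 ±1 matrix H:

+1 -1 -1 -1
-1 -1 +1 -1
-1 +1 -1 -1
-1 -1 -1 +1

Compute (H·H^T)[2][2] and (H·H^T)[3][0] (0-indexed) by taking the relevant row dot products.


Row 0 of H: [1, -1, -1, -1].
Row 2 of H: [-1, 1, -1, -1].
Row 3 of H: [-1, -1, -1, 1].
(H·H^T)[2][2] = Σ_j H[2][j]·H[2][j] = (-1)² + (1)² + (-1)² + (-1)² = 1 + 1 + 1 + 1 = 4.
(H·H^T)[3][0] = Σ_j H[3][j]·H[0][j] = (-1)·(1) + (-1)·(-1) + (-1)·(-1) + (1)·(-1) = -1 + 1 + 1 + -1 = 0.
So rows 3 and 0 are orthogonal; the diagonal entry equals n = 4.

(2,2) entry = 4; (3,0) entry = 0.


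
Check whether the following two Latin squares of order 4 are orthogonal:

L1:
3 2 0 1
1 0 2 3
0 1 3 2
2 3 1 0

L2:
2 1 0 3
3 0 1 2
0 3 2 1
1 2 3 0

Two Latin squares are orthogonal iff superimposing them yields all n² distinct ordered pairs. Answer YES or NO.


Form the n² = 16 superimposed pairs (L1[i][j], L2[i][j]), row by row (rows and columns indexed from 0):
row 0: (3,2) (2,1) (0,0) (1,3)
row 1: (1,3) (0,0) (2,1) (3,2)
row 2: (0,0) (1,3) (3,2) (2,1)
row 3: (2,1) (3,2) (1,3) (0,0)
Orthogonality requires all 16 pairs distinct.
But the pair (1,3) repeats: cell (0,3) has L1 = 1, L2 = 3, and cell (1,0) has L1 = 1, L2 = 3.
A repeated pair means some other pair never occurs (only 4 distinct pairs out of 16), so the squares are not orthogonal.
Conclusion: NO.

NO


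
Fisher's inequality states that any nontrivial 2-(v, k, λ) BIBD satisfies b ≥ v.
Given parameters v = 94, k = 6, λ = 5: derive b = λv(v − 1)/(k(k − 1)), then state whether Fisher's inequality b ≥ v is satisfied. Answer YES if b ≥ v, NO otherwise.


r = λ(v − 1)/(k − 1) = 5·93/5 = 93.
b = vr/k = 94·93/6 = 1457.
Fisher's inequality: b ≥ v ⇔ 1457 ≥ 94? YES.

YES


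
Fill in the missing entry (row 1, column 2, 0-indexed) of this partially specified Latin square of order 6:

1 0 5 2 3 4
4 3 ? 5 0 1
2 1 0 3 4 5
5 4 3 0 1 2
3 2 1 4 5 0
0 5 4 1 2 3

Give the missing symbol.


Row 1 contains symbols [0, 1, 3, 4, 5] — missing [2].
Column 2 contains symbols [0, 1, 3, 4, 5] — missing [2].
The missing symbol must appear in both missing sets; intersection = [2].
Therefore the hidden value is 2.

Missing value = 2.


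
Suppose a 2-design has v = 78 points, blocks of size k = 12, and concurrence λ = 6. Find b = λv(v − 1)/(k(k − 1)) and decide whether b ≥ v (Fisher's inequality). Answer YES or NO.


r = λ(v − 1)/(k − 1) = 6·77/11 = 42.
b = vr/k = 78·42/12 = 273.
Fisher's inequality: b ≥ v ⇔ 273 ≥ 78? YES.

YES


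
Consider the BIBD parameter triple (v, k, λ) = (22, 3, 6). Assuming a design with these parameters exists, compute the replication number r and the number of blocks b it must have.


Any 2-(v, k, λ) BIBD satisfies two necessary conditions:
  (i)  Each point sits in r blocks, and counting incidences through any fixed point gives r(k − 1) = λ(v − 1), so r = λ(v − 1)/(k − 1).
  (ii) Total incidences bk = vr, so b = vr/k.
Step 1: r = λ(v − 1)/(k − 1) = 6·(22 − 1)/(3 − 1) = 6·21/2 = 126/2 = 63.
Step 2: b = vr/k = 22·63/3 = 1386/3 = 462.
Check integrality: r = 63 ∈ Z ✓, b = 462 ∈ Z ✓.
(These identities are necessary conditions: they determine r and b for any design with these parameters, but do not by themselves prove that one exists.)

r = 63, b = 462.


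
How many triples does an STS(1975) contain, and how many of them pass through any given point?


An STS(v) is a 2-(v, 3, 1) BIBD: block size k = 3, λ = 1.
Replication: r(k − 1) = λ(v − 1) ⇒ r·2 = 1975 − 1 = 1974 ⇒ r = 987.
Block count: bk = vr ⇒ b·3 = 1975·987 = 1949325 ⇒ b = 649775.
(Check via b = v(v − 1)/6 = 1975·1974/6 = 3898650/6 = 649775.)

r = 987, b = 649775.


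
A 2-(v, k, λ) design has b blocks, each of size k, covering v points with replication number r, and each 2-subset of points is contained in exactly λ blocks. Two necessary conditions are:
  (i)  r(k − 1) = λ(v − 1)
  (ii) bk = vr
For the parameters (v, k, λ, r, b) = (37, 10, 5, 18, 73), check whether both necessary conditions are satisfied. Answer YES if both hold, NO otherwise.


Condition (i): r(k − 1) = 18·9 = 162; λ(v − 1) = 5·36 = 180. Match? NO.
Condition (ii): bk = 73·10 = 730; vr = 37·18 = 666. Match? NO.
Both conditions hold? NO.

NO


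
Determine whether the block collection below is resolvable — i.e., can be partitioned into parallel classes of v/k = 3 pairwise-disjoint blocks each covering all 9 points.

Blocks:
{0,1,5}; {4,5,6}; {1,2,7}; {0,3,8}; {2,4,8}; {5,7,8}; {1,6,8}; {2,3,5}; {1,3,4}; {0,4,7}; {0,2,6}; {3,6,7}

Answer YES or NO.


v = 9, block size k = 3, number of blocks = 12.
For resolvability, blocks must partition into parallel classes of size v/k = 3.
Total blocks must therefore be a multiple of 3: 12 = 3·4 + 0 ⇒ divisible ✓.
Greedy packing gives 4 candidate class(es). Each should be a full parallel class (size 3, covers all 9 points).
  Class 1 (3 blocks): {0,1,5}; {2,4,8}; {3,6,7}. Points covered: [0, 1, 2, 3, 4, 5, 6, 7, 8].
  Class 2 (3 blocks): {4,5,6}; {1,2,7}; {0,3,8}. Points covered: [0, 1, 2, 3, 4, 5, 6, 7, 8].
  Class 3 (3 blocks): {5,7,8}; {1,3,4}; {0,2,6}. Points covered: [0, 1, 2, 3, 4, 5, 6, 7, 8].
  Class 4 (3 blocks): {1,6,8}; {2,3,5}; {0,4,7}. Points covered: [0, 1, 2, 3, 4, 5, 6, 7, 8].
All classes full (size 3)? YES. All classes cover every point? YES.
Resolvable? YES.

YES


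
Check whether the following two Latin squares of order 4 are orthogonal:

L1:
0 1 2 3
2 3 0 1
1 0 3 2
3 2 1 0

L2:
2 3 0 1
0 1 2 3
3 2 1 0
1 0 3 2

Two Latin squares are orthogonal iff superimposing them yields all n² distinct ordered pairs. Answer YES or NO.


Form the n² = 16 superimposed pairs (L1[i][j], L2[i][j]), row by row (rows and columns indexed from 0):
row 0: (0,2) (1,3) (2,0) (3,1)
row 1: (2,0) (3,1) (0,2) (1,3)
row 2: (1,3) (0,2) (3,1) (2,0)
row 3: (3,1) (2,0) (1,3) (0,2)
Orthogonality requires all 16 pairs distinct.
But the pair (2,0) repeats: cell (0,2) has L1 = 2, L2 = 0, and cell (1,0) has L1 = 2, L2 = 0.
A repeated pair means some other pair never occurs (only 4 distinct pairs out of 16), so the squares are not orthogonal.
Conclusion: NO.

NO


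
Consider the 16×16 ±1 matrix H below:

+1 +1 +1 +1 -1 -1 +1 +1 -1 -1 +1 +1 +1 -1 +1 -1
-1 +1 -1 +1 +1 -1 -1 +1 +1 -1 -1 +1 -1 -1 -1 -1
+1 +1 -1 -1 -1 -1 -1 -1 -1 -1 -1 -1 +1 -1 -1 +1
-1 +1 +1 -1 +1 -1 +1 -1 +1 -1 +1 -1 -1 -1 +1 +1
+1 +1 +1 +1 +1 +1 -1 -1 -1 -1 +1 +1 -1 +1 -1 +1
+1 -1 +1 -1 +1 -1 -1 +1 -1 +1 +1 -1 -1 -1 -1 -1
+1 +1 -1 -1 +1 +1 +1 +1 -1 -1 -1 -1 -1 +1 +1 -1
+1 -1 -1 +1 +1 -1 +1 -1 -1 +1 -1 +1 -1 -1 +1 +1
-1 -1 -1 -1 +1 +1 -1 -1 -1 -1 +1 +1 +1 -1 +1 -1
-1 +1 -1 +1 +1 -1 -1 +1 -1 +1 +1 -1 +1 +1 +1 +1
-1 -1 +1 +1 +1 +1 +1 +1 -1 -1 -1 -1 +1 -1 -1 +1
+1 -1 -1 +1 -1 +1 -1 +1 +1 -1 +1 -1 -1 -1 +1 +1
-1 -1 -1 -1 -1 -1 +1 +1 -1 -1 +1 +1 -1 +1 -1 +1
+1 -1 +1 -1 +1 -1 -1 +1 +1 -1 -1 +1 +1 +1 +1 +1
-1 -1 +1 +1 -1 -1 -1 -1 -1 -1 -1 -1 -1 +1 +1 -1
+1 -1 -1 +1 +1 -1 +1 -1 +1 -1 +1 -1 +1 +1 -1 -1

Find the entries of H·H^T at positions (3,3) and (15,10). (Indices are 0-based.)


Row 3 of H: [-1, 1, 1, -1, 1, -1, 1, -1, 1, -1, 1, -1, -1, -1, 1, 1].
Row 10 of H: [-1, -1, 1, 1, 1, 1, 1, 1, -1, -1, -1, -1, 1, -1, -1, 1].
Row 15 of H: [1, -1, -1, 1, 1, -1, 1, -1, 1, -1, 1, -1, 1, 1, -1, -1].
(H·H^T)[3][3] = Σ_j H[3][j]·H[3][j] = (-1)² + (1)² + (1)² + (-1)² + (1)² + (-1)² + (1)² + (-1)² + (1)² + (-1)² + (1)² + (-1)² + (-1)² + (-1)² + (1)² + (1)² = 1 + 1 + 1 + 1 + 1 + 1 + 1 + 1 + 1 + 1 + 1 + 1 + 1 + 1 + 1 + 1 = 16.
(H·H^T)[15][10] = Σ_j H[15][j]·H[10][j] = (1)·(-1) + (-1)·(-1) + (-1)·(1) + (1)·(1) + (1)·(1) + (-1)·(1) + (1)·(1) + (-1)·(1) + (1)·(-1) + (-1)·(-1) + (1)·(-1) + (-1)·(-1) + (1)·(1) + (1)·(-1) + (-1)·(-1) + (-1)·(1) = -1 + 1 + -1 + 1 + 1 + -1 + 1 + -1 + -1 + 1 + -1 + 1 + 1 + -1 + 1 + -1 = 0.
So rows 15 and 10 are orthogonal; the diagonal entry equals n = 16.

(3,3) entry = 16; (15,10) entry = 0.


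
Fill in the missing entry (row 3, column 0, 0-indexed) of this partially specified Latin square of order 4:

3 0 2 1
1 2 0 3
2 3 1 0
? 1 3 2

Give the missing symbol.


Row 3 contains symbols [1, 2, 3] — missing [0].
Column 0 contains symbols [1, 2, 3] — missing [0].
The missing symbol must appear in both missing sets; intersection = [0].
Therefore the hidden value is 0.

Missing value = 0.


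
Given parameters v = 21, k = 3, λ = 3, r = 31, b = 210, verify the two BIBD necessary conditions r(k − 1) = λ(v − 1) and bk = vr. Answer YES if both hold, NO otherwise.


Condition (i): r(k − 1) = 31·2 = 62; λ(v − 1) = 3·20 = 60. Match? NO.
Condition (ii): bk = 210·3 = 630; vr = 21·31 = 651. Match? NO.
Both conditions hold? NO.

NO


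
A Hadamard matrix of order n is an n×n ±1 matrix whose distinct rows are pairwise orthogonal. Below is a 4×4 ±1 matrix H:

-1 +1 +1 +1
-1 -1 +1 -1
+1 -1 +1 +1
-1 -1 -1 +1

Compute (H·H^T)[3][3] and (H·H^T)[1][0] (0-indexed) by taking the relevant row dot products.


Row 0 of H: [-1, 1, 1, 1].
Row 1 of H: [-1, -1, 1, -1].
Row 3 of H: [-1, -1, -1, 1].
(H·H^T)[3][3] = Σ_j H[3][j]·H[3][j] = (-1)² + (-1)² + (-1)² + (1)² = 1 + 1 + 1 + 1 = 4.
(H·H^T)[1][0] = Σ_j H[1][j]·H[0][j] = (-1)·(-1) + (-1)·(1) + (1)·(1) + (-1)·(1) = 1 + -1 + 1 + -1 = 0.
So rows 1 and 0 are orthogonal; the diagonal entry equals n = 4.

(3,3) entry = 4; (1,0) entry = 0.


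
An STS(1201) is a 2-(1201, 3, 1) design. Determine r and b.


An STS(v) is a 2-(v, 3, 1) BIBD: block size k = 3, λ = 1.
Replication: r(k − 1) = λ(v − 1) ⇒ r·2 = 1201 − 1 = 1200 ⇒ r = 600.
Block count: b = v(v − 1)/6 = 1201·1200/6 = 1441200/6 = 240200.

r = 600, b = 240200.


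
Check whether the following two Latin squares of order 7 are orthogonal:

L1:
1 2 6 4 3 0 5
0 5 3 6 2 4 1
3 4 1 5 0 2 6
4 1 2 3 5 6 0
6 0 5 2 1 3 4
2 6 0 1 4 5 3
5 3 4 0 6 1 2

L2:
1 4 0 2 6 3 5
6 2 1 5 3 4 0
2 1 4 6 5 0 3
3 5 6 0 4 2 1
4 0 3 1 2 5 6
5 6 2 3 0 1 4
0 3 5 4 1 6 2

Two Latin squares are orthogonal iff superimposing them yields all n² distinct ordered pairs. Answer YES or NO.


Form the n² = 49 superimposed pairs (L1[i][j], L2[i][j]), row by row (rows and columns indexed from 0):
row 0: (1,1) (2,4) (6,0) (4,2) (3,6) (0,3) (5,5)
row 1: (0,6) (5,2) (3,1) (6,5) (2,3) (4,4) (1,0)
row 2: (3,2) (4,1) (1,4) (5,6) (0,5) (2,0) (6,3)
row 3: (4,3) (1,5) (2,6) (3,0) (5,4) (6,2) (0,1)
row 4: (6,4) (0,0) (5,3) (2,1) (1,2) (3,5) (4,6)
row 5: (2,5) (6,6) (0,2) (1,3) (4,0) (5,1) (3,4)
row 6: (5,0) (3,3) (4,5) (0,4) (6,1) (1,6) (2,2)
Orthogonality requires all 49 pairs distinct.
Check by first coordinate: for each symbol s of L1, list the L2 entries in the n cells where L1 = s; they must all differ.
  L1 = 0: L2 entries (in reading order) 3, 6, 5, 1, 0, 2, 4 — all 7 distinct ✓
  L1 = 1: L2 entries (in reading order) 1, 0, 4, 5, 2, 3, 6 — all 7 distinct ✓
  L1 = 2: L2 entries (in reading order) 4, 3, 0, 6, 1, 5, 2 — all 7 distinct ✓
  L1 = 3: L2 entries (in reading order) 6, 1, 2, 0, 5, 4, 3 — all 7 distinct ✓
  L1 = 4: L2 entries (in reading order) 2, 4, 1, 3, 6, 0, 5 — all 7 distinct ✓
  L1 = 5: L2 entries (in reading order) 5, 2, 6, 4, 3, 1, 0 — all 7 distinct ✓
  L1 = 6: L2 entries (in reading order) 0, 5, 3, 2, 4, 6, 1 — all 7 distinct ✓
Every symbol of L1 meets every symbol of L2 exactly once, so all 49 pairs are distinct (49 of 49).
Conclusion: YES.

YES


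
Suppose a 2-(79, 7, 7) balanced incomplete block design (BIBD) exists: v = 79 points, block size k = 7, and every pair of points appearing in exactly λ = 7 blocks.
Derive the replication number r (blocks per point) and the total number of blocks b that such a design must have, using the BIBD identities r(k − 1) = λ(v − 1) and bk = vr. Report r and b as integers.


Any 2-(v, k, λ) BIBD satisfies two necessary conditions:
  (i)  Each point sits in r blocks, and counting incidences through any fixed point gives r(k − 1) = λ(v − 1), so r = λ(v − 1)/(k − 1).
  (ii) Total incidences bk = vr, so b = vr/k.
Step 1: r = λ(v − 1)/(k − 1) = 7·(79 − 1)/(7 − 1) = 7·78/6 = 546/6 = 91.
Step 2: b = vr/k = 79·91/7 = 7189/7 = 1027.
Check integrality: r = 91 ∈ Z ✓, b = 1027 ∈ Z ✓.
(These identities are necessary conditions: they determine r and b for any design with these parameters, but do not by themselves prove that one exists.)

r = 91, b = 1027.


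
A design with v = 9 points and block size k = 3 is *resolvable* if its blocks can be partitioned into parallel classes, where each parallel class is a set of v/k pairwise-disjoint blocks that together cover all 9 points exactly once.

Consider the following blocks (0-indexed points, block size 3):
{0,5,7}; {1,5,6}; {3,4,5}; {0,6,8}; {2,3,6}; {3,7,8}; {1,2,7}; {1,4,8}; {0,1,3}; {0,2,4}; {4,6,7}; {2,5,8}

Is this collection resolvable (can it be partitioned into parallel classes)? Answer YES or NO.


v = 9, block size k = 3, number of blocks = 12.
For resolvability, blocks must partition into parallel classes of size v/k = 3.
Total blocks must therefore be a multiple of 3: 12 = 3·4 + 0 ⇒ divisible ✓.
Greedy packing gives 4 candidate class(es). Each should be a full parallel class (size 3, covers all 9 points).
  Class 1 (3 blocks): {0,5,7}; {2,3,6}; {1,4,8}. Points covered: [0, 1, 2, 3, 4, 5, 6, 7, 8].
  Class 2 (3 blocks): {1,5,6}; {3,7,8}; {0,2,4}. Points covered: [0, 1, 2, 3, 4, 5, 6, 7, 8].
  Class 3 (3 blocks): {3,4,5}; {0,6,8}; {1,2,7}. Points covered: [0, 1, 2, 3, 4, 5, 6, 7, 8].
  Class 4 (3 blocks): {0,1,3}; {4,6,7}; {2,5,8}. Points covered: [0, 1, 2, 3, 4, 5, 6, 7, 8].
All classes full (size 3)? YES. All classes cover every point? YES.
Resolvable? YES.

YES


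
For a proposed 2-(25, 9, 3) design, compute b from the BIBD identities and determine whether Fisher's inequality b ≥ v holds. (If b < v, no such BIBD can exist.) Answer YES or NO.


b = λv(v − 1)/(k(k − 1)) = 3·25·24/(9·8) = 1800/72 = 25.
Compare with v = 25: b ≥ v, so Fisher's inequality holds.

YES


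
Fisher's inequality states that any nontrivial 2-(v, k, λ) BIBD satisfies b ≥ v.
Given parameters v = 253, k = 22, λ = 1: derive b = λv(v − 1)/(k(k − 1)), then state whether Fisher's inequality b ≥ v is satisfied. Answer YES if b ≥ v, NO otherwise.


b = λv(v − 1)/(k(k − 1)) = 1·253·252/(22·21) = 63756/462 = 138.
Compare with v = 253: b < v, so Fisher's inequality fails.

NO


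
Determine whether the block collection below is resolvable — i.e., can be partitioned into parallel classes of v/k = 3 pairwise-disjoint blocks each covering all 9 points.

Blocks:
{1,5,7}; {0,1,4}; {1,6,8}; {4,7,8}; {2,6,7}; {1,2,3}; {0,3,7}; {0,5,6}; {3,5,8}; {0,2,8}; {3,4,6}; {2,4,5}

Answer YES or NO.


v = 9, block size k = 3, number of blocks = 12.
For resolvability, blocks must partition into parallel classes of size v/k = 3.
Total blocks must therefore be a multiple of 3: 12 = 3·4 + 0 ⇒ divisible ✓.
Greedy packing gives 4 candidate class(es). Each should be a full parallel class (size 3, covers all 9 points).
  Class 1 (3 blocks): {1,5,7}; {0,2,8}; {3,4,6}. Points covered: [0, 1, 2, 3, 4, 5, 6, 7, 8].
  Class 2 (3 blocks): {0,1,4}; {2,6,7}; {3,5,8}. Points covered: [0, 1, 2, 3, 4, 5, 6, 7, 8].
  Class 3 (3 blocks): {1,6,8}; {0,3,7}; {2,4,5}. Points covered: [0, 1, 2, 3, 4, 5, 6, 7, 8].
  Class 4 (3 blocks): {4,7,8}; {1,2,3}; {0,5,6}. Points covered: [0, 1, 2, 3, 4, 5, 6, 7, 8].
All classes full (size 3)? YES. All classes cover every point? YES.
Resolvable? YES.

YES


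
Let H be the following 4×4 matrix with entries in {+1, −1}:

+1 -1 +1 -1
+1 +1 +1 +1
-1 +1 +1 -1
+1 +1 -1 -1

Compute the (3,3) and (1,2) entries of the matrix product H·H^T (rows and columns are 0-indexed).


Row 1 of H: [1, 1, 1, 1].
Row 2 of H: [-1, 1, 1, -1].
Row 3 of H: [1, 1, -1, -1].
(H·H^T)[3][3] = Σ_j H[3][j]·H[3][j] = (1)² + (1)² + (-1)² + (-1)² = 1 + 1 + 1 + 1 = 4.
(H·H^T)[1][2] = Σ_j H[1][j]·H[2][j] = (1)·(-1) + (1)·(1) + (1)·(1) + (1)·(-1) = -1 + 1 + 1 + -1 = 0.
So rows 1 and 2 are orthogonal; the diagonal entry equals n = 4.

(3,3) entry = 4; (1,2) entry = 0.


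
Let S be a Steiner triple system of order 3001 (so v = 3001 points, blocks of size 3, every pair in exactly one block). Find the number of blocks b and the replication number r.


An STS(v) is a 2-(v, 3, 1) BIBD: block size k = 3, λ = 1.
Replication: r(k − 1) = λ(v − 1) ⇒ r·2 = 3001 − 1 = 3000 ⇒ r = 1500.
Block count: b = v(v − 1)/6 = 3001·3000/6 = 9003000/6 = 1500500.

r = 1500, b = 1500500.


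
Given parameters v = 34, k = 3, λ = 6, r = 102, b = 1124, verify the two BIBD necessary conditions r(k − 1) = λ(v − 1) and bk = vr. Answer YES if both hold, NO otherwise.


Condition (i): r(k − 1) = 102·2 = 204; λ(v − 1) = 6·33 = 198. Match? NO.
Condition (ii): bk = 1124·3 = 3372; vr = 34·102 = 3468. Match? NO.
Both conditions hold? NO.

NO


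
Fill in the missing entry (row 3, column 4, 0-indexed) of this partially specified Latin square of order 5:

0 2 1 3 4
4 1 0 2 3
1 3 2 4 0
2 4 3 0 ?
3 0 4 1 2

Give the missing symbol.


Row 3 contains symbols [0, 2, 3, 4] — missing [1].
Column 4 contains symbols [0, 2, 3, 4] — missing [1].
The missing symbol must appear in both missing sets; intersection = [1].
Therefore the hidden value is 1.

Missing value = 1.


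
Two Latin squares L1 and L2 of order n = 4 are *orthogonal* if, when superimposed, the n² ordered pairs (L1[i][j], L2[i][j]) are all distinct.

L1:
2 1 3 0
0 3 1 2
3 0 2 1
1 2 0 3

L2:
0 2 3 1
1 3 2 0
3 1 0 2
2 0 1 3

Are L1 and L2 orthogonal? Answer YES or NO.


Form the n² = 16 superimposed pairs (L1[i][j], L2[i][j]), row by row (rows and columns indexed from 0):
row 0: (2,0) (1,2) (3,3) (0,1)
row 1: (0,1) (3,3) (1,2) (2,0)
row 2: (3,3) (0,1) (2,0) (1,2)
row 3: (1,2) (2,0) (0,1) (3,3)
Orthogonality requires all 16 pairs distinct.
But the pair (0,1) repeats: cell (0,3) has L1 = 0, L2 = 1, and cell (1,0) has L1 = 0, L2 = 1.
A repeated pair means some other pair never occurs (only 4 distinct pairs out of 16), so the squares are not orthogonal.
Conclusion: NO.

NO


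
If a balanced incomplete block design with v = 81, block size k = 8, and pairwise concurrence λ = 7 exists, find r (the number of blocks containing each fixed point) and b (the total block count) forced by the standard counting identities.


Any 2-(v, k, λ) BIBD satisfies two necessary conditions:
  (i)  Each point sits in r blocks, and counting incidences through any fixed point gives r(k − 1) = λ(v − 1), so r = λ(v − 1)/(k − 1).
  (ii) Total incidences bk = vr, so b = vr/k.
Step 1: r = λ(v − 1)/(k − 1) = 7·(81 − 1)/(8 − 1) = 7·80/7 = 560/7 = 80.
Step 2: b = vr/k = 81·80/8 = 6480/8 = 810.
Check integrality: r = 80 ∈ Z ✓, b = 810 ∈ Z ✓.
(These identities are necessary conditions: they determine r and b for any design with these parameters, but do not by themselves prove that one exists.)

r = 80, b = 810.


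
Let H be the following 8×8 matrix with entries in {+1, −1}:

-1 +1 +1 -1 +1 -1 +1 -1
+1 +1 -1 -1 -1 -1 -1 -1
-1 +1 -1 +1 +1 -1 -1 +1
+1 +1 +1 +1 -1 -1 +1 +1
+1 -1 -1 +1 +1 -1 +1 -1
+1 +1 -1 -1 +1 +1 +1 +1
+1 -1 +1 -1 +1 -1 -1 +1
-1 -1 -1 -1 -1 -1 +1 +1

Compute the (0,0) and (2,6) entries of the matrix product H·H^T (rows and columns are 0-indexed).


Row 0 of H: [-1, 1, 1, -1, 1, -1, 1, -1].
Row 2 of H: [-1, 1, -1, 1, 1, -1, -1, 1].
Row 6 of H: [1, -1, 1, -1, 1, -1, -1, 1].
(H·H^T)[0][0] = Σ_j H[0][j]·H[0][j] = (-1)² + (1)² + (1)² + (-1)² + (1)² + (-1)² + (1)² + (-1)² = 1 + 1 + 1 + 1 + 1 + 1 + 1 + 1 = 8.
(H·H^T)[2][6] = Σ_j H[2][j]·H[6][j] = (-1)·(1) + (1)·(-1) + (-1)·(1) + (1)·(-1) + (1)·(1) + (-1)·(-1) + (-1)·(-1) + (1)·(1) = -1 + -1 + -1 + -1 + 1 + 1 + 1 + 1 = 0.
So rows 2 and 6 are orthogonal; the diagonal entry equals n = 8.

(0,0) entry = 8; (2,6) entry = 0.


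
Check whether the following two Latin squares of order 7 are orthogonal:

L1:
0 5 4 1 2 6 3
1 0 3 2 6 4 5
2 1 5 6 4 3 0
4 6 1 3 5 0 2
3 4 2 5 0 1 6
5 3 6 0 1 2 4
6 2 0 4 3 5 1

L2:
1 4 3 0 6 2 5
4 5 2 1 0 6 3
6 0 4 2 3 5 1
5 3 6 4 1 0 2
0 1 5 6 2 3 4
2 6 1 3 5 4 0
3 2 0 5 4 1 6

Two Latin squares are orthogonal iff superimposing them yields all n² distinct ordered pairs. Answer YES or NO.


Form the n² = 49 superimposed pairs (L1[i][j], L2[i][j]), row by row (rows and columns indexed from 0):
row 0: (0,1) (5,4) (4,3) (1,0) (2,6) (6,2) (3,5)
row 1: (1,4) (0,5) (3,2) (2,1) (6,0) (4,6) (5,3)
row 2: (2,6) (1,0) (5,4) (6,2) (4,3) (3,5) (0,1)
row 3: (4,5) (6,3) (1,6) (3,4) (5,1) (0,0) (2,2)
row 4: (3,0) (4,1) (2,5) (5,6) (0,2) (1,3) (6,4)
row 5: (5,2) (3,6) (6,1) (0,3) (1,5) (2,4) (4,0)
row 6: (6,3) (2,2) (0,0) (4,5) (3,4) (5,1) (1,6)
Orthogonality requires all 49 pairs distinct.
But the pair (2,6) repeats: cell (0,4) has L1 = 2, L2 = 6, and cell (2,0) has L1 = 2, L2 = 6.
A repeated pair means some other pair never occurs (only 35 distinct pairs out of 49), so the squares are not orthogonal.
Conclusion: NO.

NO


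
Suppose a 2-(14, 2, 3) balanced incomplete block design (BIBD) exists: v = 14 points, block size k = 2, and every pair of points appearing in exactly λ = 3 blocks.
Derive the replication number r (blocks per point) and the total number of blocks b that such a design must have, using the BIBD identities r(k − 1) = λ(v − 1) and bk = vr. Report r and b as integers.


Any 2-(v, k, λ) BIBD satisfies two necessary conditions:
  (i)  Each point sits in r blocks, and counting incidences through any fixed point gives r(k − 1) = λ(v − 1), so r = λ(v − 1)/(k − 1).
  (ii) Total incidences bk = vr, so b = vr/k.
Step 1: r = λ(v − 1)/(k − 1) = 3·(14 − 1)/(2 − 1) = 3·13/1 = 39/1 = 39.
Step 2: b = vr/k = 14·39/2 = 546/2 = 273.
Check integrality: r = 39 ∈ Z ✓, b = 273 ∈ Z ✓.
(These identities are necessary conditions: they determine r and b for any design with these parameters, but do not by themselves prove that one exists.)

r = 39, b = 273.


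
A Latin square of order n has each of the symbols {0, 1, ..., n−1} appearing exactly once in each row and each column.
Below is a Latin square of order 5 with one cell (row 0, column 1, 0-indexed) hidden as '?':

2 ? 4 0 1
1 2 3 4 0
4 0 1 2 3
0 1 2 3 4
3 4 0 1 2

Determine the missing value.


Row 0 contains symbols [0, 1, 2, 4] — missing [3].
Column 1 contains symbols [0, 1, 2, 4] — missing [3].
The missing symbol must appear in both missing sets; intersection = [3].
Therefore the hidden value is 3.

Missing value = 3.


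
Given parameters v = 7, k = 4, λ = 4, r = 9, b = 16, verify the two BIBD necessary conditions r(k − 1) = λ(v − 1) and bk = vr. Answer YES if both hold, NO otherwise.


Condition (i): r(k − 1) = 9·3 = 27; λ(v − 1) = 4·6 = 24. Match? NO.
Condition (ii): bk = 16·4 = 64; vr = 7·9 = 63. Match? NO.
Both conditions hold? NO.

NO


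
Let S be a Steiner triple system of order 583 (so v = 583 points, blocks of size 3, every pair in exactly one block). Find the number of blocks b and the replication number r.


An STS(v) is a 2-(v, 3, 1) BIBD: block size k = 3, λ = 1.
Replication: r(k − 1) = λ(v − 1) ⇒ r·2 = 583 − 1 = 582 ⇒ r = 291.
Block count: b = v(v − 1)/6 = 583·582/6 = 339306/6 = 56551.
(Check via bk = vr: 56551·3 = 169653 = 583·291 = 169653 ✓.)

r = 291, b = 56551.


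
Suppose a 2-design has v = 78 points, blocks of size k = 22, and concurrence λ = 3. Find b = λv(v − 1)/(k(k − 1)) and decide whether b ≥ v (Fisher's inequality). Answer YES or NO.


b = λv(v − 1)/(k(k − 1)) = 3·78·77/(22·21) = 18018/462 = 39.
Compare with v = 78: b < v, so Fisher's inequality fails.

NO


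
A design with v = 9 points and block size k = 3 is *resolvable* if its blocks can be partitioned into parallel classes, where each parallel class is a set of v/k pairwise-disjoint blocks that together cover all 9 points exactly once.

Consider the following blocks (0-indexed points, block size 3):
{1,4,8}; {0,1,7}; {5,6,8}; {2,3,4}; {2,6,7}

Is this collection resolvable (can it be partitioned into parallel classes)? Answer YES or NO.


v = 9, block size k = 3, number of blocks = 5.
For resolvability, blocks must partition into parallel classes of size v/k = 3.
Total blocks must therefore be a multiple of 3: 5 = 3·1 + 2 ⇒ not divisible ✗.
Resolvable? NO.

NO


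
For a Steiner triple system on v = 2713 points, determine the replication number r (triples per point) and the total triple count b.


An STS(v) is a 2-(v, 3, 1) BIBD: block size k = 3, λ = 1.
Replication: r(k − 1) = λ(v − 1) ⇒ r·2 = 2713 − 1 = 2712 ⇒ r = 1356.
Block count: b = v(v − 1)/6 = 2713·2712/6 = 7357656/6 = 1226276.

r = 1356, b = 1226276.


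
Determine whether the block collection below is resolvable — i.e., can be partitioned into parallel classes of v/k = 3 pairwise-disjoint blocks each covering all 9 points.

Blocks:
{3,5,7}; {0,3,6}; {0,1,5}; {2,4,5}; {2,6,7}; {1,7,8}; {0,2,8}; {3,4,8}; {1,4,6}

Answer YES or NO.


v = 9, block size k = 3, number of blocks = 9.
For resolvability, blocks must partition into parallel classes of size v/k = 3.
Total blocks must therefore be a multiple of 3: 9 = 3·3 + 0 ⇒ divisible ✓.
Greedy packing gives 3 candidate class(es). Each should be a full parallel class (size 3, covers all 9 points).
  Class 1 (3 blocks): {3,5,7}; {0,2,8}; {1,4,6}. Points covered: [0, 1, 2, 3, 4, 5, 6, 7, 8].
  Class 2 (3 blocks): {0,3,6}; {2,4,5}; {1,7,8}. Points covered: [0, 1, 2, 3, 4, 5, 6, 7, 8].
  Class 3 (3 blocks): {0,1,5}; {2,6,7}; {3,4,8}. Points covered: [0, 1, 2, 3, 4, 5, 6, 7, 8].
All classes full (size 3)? YES. All classes cover every point? YES.
Resolvable? YES.

YES


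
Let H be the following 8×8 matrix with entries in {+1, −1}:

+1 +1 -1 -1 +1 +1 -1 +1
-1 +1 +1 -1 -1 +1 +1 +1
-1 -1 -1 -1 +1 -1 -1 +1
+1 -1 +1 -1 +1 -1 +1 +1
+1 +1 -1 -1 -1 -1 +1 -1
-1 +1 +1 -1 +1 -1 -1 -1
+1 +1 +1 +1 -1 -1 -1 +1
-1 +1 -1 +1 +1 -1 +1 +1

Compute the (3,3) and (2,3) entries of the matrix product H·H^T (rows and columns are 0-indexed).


Row 2 of H: [-1, -1, -1, -1, 1, -1, -1, 1].
Row 3 of H: [1, -1, 1, -1, 1, -1, 1, 1].
(H·H^T)[3][3] = Σ_j H[3][j]·H[3][j] = (1)² + (-1)² + (1)² + (-1)² + (1)² + (-1)² + (1)² + (1)² = 1 + 1 + 1 + 1 + 1 + 1 + 1 + 1 = 8.
(H·H^T)[2][3] = Σ_j H[2][j]·H[3][j] = (-1)·(1) + (-1)·(-1) + (-1)·(1) + (-1)·(-1) + (1)·(1) + (-1)·(-1) + (-1)·(1) + (1)·(1) = -1 + 1 + -1 + 1 + 1 + 1 + -1 + 1 = 2.
Rows 2 and 3 are not orthogonal (dot product = 2 ≠ 0), so H is not a Hadamard matrix.

(3,3) entry = 8; (2,3) entry = 2.


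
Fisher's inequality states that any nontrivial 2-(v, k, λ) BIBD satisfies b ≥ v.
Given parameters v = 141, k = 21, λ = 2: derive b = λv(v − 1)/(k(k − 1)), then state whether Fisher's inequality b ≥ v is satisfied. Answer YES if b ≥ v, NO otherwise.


b = λv(v − 1)/(k(k − 1)) = 2·141·140/(21·20) = 39480/420 = 94.
Compare with v = 141: b < v, so Fisher's inequality fails.

NO


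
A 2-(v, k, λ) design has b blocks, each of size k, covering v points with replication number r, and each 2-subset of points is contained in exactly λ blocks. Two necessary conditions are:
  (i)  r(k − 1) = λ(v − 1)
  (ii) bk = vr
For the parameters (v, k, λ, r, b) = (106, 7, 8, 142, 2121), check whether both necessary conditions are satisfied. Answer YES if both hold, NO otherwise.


Condition (i): r(k − 1) = 142·6 = 852; λ(v − 1) = 8·105 = 840. Match? NO.
Condition (ii): bk = 2121·7 = 14847; vr = 106·142 = 15052. Match? NO.
Both conditions hold? NO.

NO


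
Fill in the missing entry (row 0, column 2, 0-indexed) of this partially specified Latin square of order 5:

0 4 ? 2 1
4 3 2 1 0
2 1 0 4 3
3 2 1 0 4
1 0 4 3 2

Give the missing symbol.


Row 0 contains symbols [0, 1, 2, 4] — missing [3].
Column 2 contains symbols [0, 1, 2, 4] — missing [3].
The missing symbol must appear in both missing sets; intersection = [3].
Therefore the hidden value is 3.

Missing value = 3.


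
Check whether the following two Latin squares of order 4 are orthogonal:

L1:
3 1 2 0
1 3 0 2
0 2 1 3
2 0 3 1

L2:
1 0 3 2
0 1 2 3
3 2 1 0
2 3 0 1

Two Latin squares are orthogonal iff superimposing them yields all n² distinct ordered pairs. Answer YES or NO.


Form the n² = 16 superimposed pairs (L1[i][j], L2[i][j]), row by row (rows and columns indexed from 0):
row 0: (3,1) (1,0) (2,3) (0,2)
row 1: (1,0) (3,1) (0,2) (2,3)
row 2: (0,3) (2,2) (1,1) (3,0)
row 3: (2,2) (0,3) (3,0) (1,1)
Orthogonality requires all 16 pairs distinct.
But the pair (1,0) repeats: cell (0,1) has L1 = 1, L2 = 0, and cell (1,0) has L1 = 1, L2 = 0.
A repeated pair means some other pair never occurs (only 8 distinct pairs out of 16), so the squares are not orthogonal.
Conclusion: NO.

NO


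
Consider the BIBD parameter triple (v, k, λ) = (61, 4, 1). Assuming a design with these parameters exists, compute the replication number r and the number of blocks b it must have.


Any 2-(v, k, λ) BIBD satisfies two necessary conditions:
  (i)  Each point sits in r blocks, and counting incidences through any fixed point gives r(k − 1) = λ(v − 1), so r = λ(v − 1)/(k − 1).
  (ii) Total incidences bk = vr, so b = vr/k.
Step 1: r = λ(v − 1)/(k − 1) = 1·(61 − 1)/(4 − 1) = 1·60/3 = 60/3 = 20.
Step 2: b = vr/k = 61·20/4 = 1220/4 = 305.
Check integrality: r = 20 ∈ Z ✓, b = 305 ∈ Z ✓.
(These identities are necessary conditions: they determine r and b for any design with these parameters, but do not by themselves prove that one exists.)

r = 20, b = 305.


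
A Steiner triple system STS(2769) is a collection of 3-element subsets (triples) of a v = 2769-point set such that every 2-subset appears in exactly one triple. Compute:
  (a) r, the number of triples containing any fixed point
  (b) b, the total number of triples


An STS(v) is a 2-(v, 3, 1) BIBD: block size k = 3, λ = 1.
Replication: r(k − 1) = λ(v − 1) ⇒ r·2 = 2769 − 1 = 2768 ⇒ r = 1384.
Block count: b = v(v − 1)/6 = 2769·2768/6 = 7664592/6 = 1277432.
(Check via bk = vr: 1277432·3 = 3832296 = 2769·1384 = 3832296 ✓.)

r = 1384, b = 1277432.


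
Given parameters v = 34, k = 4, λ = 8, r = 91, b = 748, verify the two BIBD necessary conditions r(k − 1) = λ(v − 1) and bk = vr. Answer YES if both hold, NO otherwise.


Condition (i): r(k − 1) = 91·3 = 273; λ(v − 1) = 8·33 = 264. Match? NO.
Condition (ii): bk = 748·4 = 2992; vr = 34·91 = 3094. Match? NO.
Both conditions hold? NO.

NO
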